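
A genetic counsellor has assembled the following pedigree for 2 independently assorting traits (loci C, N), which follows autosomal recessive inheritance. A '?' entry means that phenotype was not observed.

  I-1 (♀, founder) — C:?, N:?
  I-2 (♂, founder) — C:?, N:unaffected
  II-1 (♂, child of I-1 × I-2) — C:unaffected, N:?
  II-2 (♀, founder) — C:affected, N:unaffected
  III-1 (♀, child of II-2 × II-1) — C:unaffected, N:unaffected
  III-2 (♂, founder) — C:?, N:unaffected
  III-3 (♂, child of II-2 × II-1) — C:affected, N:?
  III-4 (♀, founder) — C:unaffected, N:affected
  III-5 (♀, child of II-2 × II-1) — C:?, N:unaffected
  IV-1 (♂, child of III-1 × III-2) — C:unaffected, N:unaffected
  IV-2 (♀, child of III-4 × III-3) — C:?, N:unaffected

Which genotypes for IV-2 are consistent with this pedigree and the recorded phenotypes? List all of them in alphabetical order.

C/I-1 ? ·: CC|Cc|cc
C/I-2 ? ·: CC|Cc|cc
C/II-1 un I-1×I-2: Cc
C/II-2 aff ·: cc
C/III-1 un II-2×II-1: Cc
C/III-2 ? ·: CC|Cc|cc
C/III-3 aff II-2×II-1: cc
C/III-4 un ·: CC|Cc
C/III-5 ? II-2×II-1: Cc|cc
C/IV-1 un III-1×III-2: CC|Cc
C/IV-2 ? III-4×III-3: Cc|cc
⇒ C over [I-1,I-2,II-1,II-2,III-1,III-2,III-3,III-4,III-5,IV-1,IV-2]: 210 consistent
N/I-1 ? ·: NN|Nn|nn
N/I-2 un ·: NN|Nn
N/II-1 ? I-1×I-2: NN|Nn|nn
N/II-2 un ·: NN|Nn
N/III-1 un II-2×II-1: NN|Nn
N/III-2 un ·: NN|Nn
N/III-3 ? II-2×II-1: NN|Nn
N/III-4 aff ·: nn
N/III-5 un II-2×II-1: NN|Nn
N/IV-1 un III-1×III-2: NN|Nn
N/IV-2 un III-4×III-3: Nn
⇒ N over [I-1,I-2,II-1,II-2,III-1,III-2,III-3,III-4,III-5,IV-1,IV-2]: 420 consistent

IV-2 ∈ {Cc Nn, cc Nn}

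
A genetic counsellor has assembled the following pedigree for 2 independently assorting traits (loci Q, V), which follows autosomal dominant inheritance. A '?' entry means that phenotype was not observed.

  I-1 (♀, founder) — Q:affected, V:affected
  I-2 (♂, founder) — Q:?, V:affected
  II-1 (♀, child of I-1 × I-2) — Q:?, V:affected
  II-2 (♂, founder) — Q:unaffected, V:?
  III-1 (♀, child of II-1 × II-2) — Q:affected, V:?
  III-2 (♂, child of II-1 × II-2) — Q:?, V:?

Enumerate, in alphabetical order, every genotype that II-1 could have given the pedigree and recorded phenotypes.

Q/I-1 aff ·: Qq|QQ
Q/I-2 ? ·: qq|Qq|QQ
Q/II-1 ? I-1×I-2: Qq|QQ
Q/II-2 un ·: qq
Q/III-1 aff II-1×II-2: Qq
Q/III-2 ? II-1×II-2: qq|Qq
⇒ Q over [I-1,I-2,II-1,II-2,III-1,III-2]: 14 consistent
V/I-1 aff ·: Vv|VV
V/I-2 aff ·: Vv|VV
V/II-1 aff I-1×I-2: Vv|VV
V/II-2 ? ·: vv|Vv|VV
V/III-1 ? II-1×II-2: vv|Vv|VV
V/III-2 ? II-1×II-2: vv|Vv|VV
⇒ V over [I-1,I-2,II-1,II-2,III-1,III-2]: 75 consistent

II-1 ∈ {QQ VV, QQ Vv, Qq VV, Qq Vv}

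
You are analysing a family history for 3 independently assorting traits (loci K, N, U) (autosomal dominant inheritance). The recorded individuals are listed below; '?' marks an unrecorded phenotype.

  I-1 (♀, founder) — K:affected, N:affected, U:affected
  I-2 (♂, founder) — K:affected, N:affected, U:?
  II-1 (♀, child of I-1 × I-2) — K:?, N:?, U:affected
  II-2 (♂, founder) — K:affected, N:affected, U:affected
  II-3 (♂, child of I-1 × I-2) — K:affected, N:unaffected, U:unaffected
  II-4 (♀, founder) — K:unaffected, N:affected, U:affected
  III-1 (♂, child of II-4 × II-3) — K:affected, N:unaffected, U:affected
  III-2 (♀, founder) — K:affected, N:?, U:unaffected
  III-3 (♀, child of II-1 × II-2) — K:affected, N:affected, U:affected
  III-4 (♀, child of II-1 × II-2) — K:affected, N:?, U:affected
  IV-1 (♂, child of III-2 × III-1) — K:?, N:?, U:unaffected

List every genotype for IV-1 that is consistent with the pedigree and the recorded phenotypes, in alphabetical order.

K/I-1 aff ·: Kk|KK
K/I-2 aff ·: Kk|KK
K/II-1 ? I-1×I-2: kk|Kk|KK
K/II-2 aff ·: Kk|KK
K/II-3 aff I-1×I-2: Kk|KK
K/II-4 un ·: kk
K/III-1 aff II-4×II-3: Kk
K/III-2 aff ·: Kk|KK
K/III-3 aff II-1×II-2: Kk|KK
K/III-4 aff II-1×II-2: Kk|KK
K/IV-1 ? III-2×III-1: kk|Kk|KK
⇒ K over [I-1,I-2,II-1,II-2,II-3,II-4,III-1,III-2,III-3,III-4,IV-1]: 435 consistent
N/I-1 aff ·: Nn
N/I-2 aff ·: Nn
N/II-1 ? I-1×I-2: nn|Nn|NN
N/II-2 aff ·: Nn|NN
N/II-3 un I-1×I-2: nn
N/II-4 aff ·: Nn
N/III-1 un II-4×II-3: nn
N/III-2 ? ·: nn|Nn|NN
N/III-3 aff II-1×II-2: Nn|NN
N/III-4 ? II-1×II-2: nn|Nn|NN
N/IV-1 ? III-2×III-1: nn|Nn
⇒ N over [I-1,I-2,II-1,II-2,II-3,II-4,III-1,III-2,III-3,III-4,IV-1]: 72 consistent
U/I-1 aff ·: Uu
U/I-2 ? ·: uu|Uu
U/II-1 aff I-1×I-2: Uu|UU
U/II-2 aff ·: Uu|UU
U/II-3 un I-1×I-2: uu
U/II-4 aff ·: Uu|UU
U/III-1 aff II-4×II-3: Uu
U/III-2 un ·: uu
U/III-3 aff II-1×II-2: Uu|UU
U/III-4 aff II-1×II-2: Uu|UU
U/IV-1 un III-2×III-1: uu
⇒ U over [I-1,I-2,II-1,II-2,II-3,II-4,III-1,III-2,III-3,III-4,IV-1]: 42 consistent

IV-1 ∈ {KK Nn uu, KK nn uu, Kk Nn uu, Kk nn uu, kk Nn uu, kk nn uu}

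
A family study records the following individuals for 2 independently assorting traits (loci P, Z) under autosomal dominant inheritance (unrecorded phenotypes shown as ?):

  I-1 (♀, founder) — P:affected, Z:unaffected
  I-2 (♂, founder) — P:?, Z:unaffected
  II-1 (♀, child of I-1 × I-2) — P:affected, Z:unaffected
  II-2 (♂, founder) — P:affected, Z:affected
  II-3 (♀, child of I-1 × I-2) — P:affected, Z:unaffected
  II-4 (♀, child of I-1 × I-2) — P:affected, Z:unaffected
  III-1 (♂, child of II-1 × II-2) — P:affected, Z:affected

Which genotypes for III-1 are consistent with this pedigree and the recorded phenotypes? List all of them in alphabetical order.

P/I-1 aff ·: Pp|PP
P/I-2 ? ·: pp|Pp|PP
P/II-1 aff I-1×I-2: Pp|PP
P/II-2 aff ·: Pp|PP
P/II-3 aff I-1×I-2: Pp|PP
P/II-4 aff I-1×I-2: Pp|PP
P/III-1 aff II-1×II-2: Pp|PP
⇒ P over [I-1,I-2,II-1,II-2,II-3,II-4,III-1]: 95 consistent
Z/I-1 un ·: zz
Z/I-2 un ·: zz
Z/II-1 un I-1×I-2: zz
Z/II-2 aff ·: Zz|ZZ
Z/II-3 un I-1×I-2: zz
Z/II-4 un I-1×I-2: zz
Z/III-1 aff II-1×II-2: Zz
⇒ Z over [I-1,I-2,II-1,II-2,II-3,II-4,III-1]: 2 consistent

III-1 ∈ {PP Zz, Pp Zz}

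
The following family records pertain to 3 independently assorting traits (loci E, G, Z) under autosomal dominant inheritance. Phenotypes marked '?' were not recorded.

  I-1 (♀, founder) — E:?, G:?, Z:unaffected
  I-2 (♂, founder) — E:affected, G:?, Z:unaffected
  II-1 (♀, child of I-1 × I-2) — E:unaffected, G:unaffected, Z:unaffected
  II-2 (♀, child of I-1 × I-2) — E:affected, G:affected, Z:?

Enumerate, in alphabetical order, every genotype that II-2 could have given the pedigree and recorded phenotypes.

E/I-1 ? ·: ee|Ee
E/I-2 aff ·: Ee
E/II-1 un I-1×I-2: ee
E/II-2 aff I-1×I-2: Ee|EE
⇒ E over [I-1,I-2,II-1,II-2]: 3 consistent
G/I-1 ? ·: gg|Gg
G/I-2 ? ·: gg|Gg
G/II-1 un I-1×I-2: gg
G/II-2 aff I-1×I-2: Gg|GG
⇒ G over [I-1,I-2,II-1,II-2]: 4 consistent
Z/I-1 un ·: zz
Z/I-2 un ·: zz
Z/II-1 un I-1×I-2: zz
Z/II-2 ? I-1×I-2: zz
⇒ Z over [I-1,I-2,II-1,II-2]: 1 consistent

II-2 ∈ {EE GG zz, EE Gg zz, Ee GG zz, Ee Gg zz}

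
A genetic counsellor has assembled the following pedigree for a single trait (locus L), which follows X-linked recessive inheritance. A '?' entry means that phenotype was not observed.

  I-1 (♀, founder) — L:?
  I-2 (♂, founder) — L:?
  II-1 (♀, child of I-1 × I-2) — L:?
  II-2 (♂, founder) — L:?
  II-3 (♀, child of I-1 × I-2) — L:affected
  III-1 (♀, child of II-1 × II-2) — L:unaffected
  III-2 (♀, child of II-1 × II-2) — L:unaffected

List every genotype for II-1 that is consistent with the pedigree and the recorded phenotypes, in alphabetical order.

L/I-1 ? ·: X^LX^l|X^lX^l
L/I-2 ? ·: X^lY
L/II-1 ? I-1×I-2: X^LX^l|X^lX^l
L/II-2 ? ·: X^LY|X^lY
L/II-3 aff I-1×I-2: X^lX^l
L/III-1 un II-1×II-2: X^LX^L|X^LX^l
L/III-2 un II-1×II-2: X^LX^L|X^LX^l
⇒ L over [I-1,I-2,II-1,II-2,II-3,III-1,III-2]: 7 consistent

II-1 ∈ {X^LX^l, X^lX^l}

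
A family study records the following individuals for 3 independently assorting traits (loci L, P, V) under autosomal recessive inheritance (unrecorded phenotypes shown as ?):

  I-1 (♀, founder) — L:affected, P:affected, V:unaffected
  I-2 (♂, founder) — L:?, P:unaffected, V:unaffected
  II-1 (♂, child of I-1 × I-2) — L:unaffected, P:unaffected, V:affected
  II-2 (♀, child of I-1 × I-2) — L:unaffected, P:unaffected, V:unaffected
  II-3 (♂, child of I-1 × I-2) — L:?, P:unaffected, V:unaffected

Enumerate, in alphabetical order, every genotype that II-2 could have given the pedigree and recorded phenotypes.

L/I-1 aff ·: ll
L/I-2 ? ·: LL|Ll
L/II-1 un I-1×I-2: Ll
L/II-2 un I-1×I-2: Ll
L/II-3 ? I-1×I-2: Ll|ll
⇒ L over [I-1,I-2,II-1,II-2,II-3]: 3 consistent
P/I-1 aff ·: pp
P/I-2 un ·: PP|Pp
P/II-1 un I-1×I-2: Pp
P/II-2 un I-1×I-2: Pp
P/II-3 un I-1×I-2: Pp
⇒ P over [I-1,I-2,II-1,II-2,II-3]: 2 consistent
V/I-1 un ·: Vv
V/I-2 un ·: Vv
V/II-1 aff I-1×I-2: vv
V/II-2 un I-1×I-2: VV|Vv
V/II-3 un I-1×I-2: VV|Vv
⇒ V over [I-1,I-2,II-1,II-2,II-3]: 4 consistent

II-2 ∈ {Ll Pp VV, Ll Pp Vv}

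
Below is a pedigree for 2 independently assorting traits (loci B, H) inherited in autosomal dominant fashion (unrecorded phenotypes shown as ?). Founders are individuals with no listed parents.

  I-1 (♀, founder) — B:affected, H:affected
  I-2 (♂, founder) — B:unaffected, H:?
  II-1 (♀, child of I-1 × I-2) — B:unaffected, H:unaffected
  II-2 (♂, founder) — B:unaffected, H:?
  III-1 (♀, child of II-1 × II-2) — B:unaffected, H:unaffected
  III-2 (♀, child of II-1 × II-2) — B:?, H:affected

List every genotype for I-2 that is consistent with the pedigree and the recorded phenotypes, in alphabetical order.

I-2 ∈ {bb Hh, bb hh}

B/I-1 aff ·: Bb
B/I-2 un ·: bb
B/II-1 un I-1×I-2: bb
B/II-2 un ·: bb
B/III-1 un II-1×II-2: bb
B/III-2 ? II-1×II-2: bb
⇒ B over [I-1,I-2,II-1,II-2,III-1,III-2]: 1 consistent
H/I-1 aff ·: Hh
H/I-2 ? ·: hh|Hh
H/II-1 un I-1×I-2: hh
H/II-2 ? ·: Hh
H/III-1 un II-1×II-2: hh
H/III-2 aff II-1×II-2: Hh
⇒ H over [I-1,I-2,II-1,II-2,III-1,III-2]: 2 consistent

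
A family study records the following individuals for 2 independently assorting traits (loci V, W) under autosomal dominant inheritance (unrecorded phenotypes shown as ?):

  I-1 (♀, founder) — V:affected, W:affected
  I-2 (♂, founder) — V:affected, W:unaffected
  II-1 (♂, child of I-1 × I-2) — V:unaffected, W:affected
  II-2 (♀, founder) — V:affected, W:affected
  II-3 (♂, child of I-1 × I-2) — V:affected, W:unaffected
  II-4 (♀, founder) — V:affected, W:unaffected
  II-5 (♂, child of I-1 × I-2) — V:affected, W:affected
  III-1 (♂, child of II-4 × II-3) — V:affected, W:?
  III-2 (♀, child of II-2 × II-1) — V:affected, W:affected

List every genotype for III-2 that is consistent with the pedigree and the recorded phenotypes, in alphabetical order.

III-2 ∈ {Vv WW, Vv Ww}

V/I-1 aff ·: Vv
V/I-2 aff ·: Vv
V/II-1 un I-1×I-2: vv
V/II-2 aff ·: Vv|VV
V/II-3 aff I-1×I-2: Vv|VV
V/II-4 aff ·: Vv|VV
V/II-5 aff I-1×I-2: Vv|VV
V/III-1 aff II-4×II-3: Vv|VV
V/III-2 aff II-2×II-1: Vv
⇒ V over [I-1,I-2,II-1,II-2,II-3,II-4,II-5,III-1,III-2]: 28 consistent
W/I-1 aff ·: Ww
W/I-2 un ·: ww
W/II-1 aff I-1×I-2: Ww
W/II-2 aff ·: Ww|WW
W/II-3 un I-1×I-2: ww
W/II-4 un ·: ww
W/II-5 aff I-1×I-2: Ww
W/III-1 ? II-4×II-3: ww
W/III-2 aff II-2×II-1: Ww|WW
⇒ W over [I-1,I-2,II-1,II-2,II-3,II-4,II-5,III-1,III-2]: 4 consistent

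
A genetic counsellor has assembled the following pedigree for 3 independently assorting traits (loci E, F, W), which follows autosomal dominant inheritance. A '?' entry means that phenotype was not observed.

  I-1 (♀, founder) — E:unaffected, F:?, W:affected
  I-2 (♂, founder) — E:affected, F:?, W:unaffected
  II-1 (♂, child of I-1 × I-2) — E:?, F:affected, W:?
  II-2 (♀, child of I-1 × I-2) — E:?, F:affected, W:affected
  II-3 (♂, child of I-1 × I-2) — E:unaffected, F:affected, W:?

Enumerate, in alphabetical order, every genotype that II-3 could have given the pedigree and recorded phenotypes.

E/I-1 un ·: ee
E/I-2 aff ·: Ee
E/II-1 ? I-1×I-2: ee|Ee
E/II-2 ? I-1×I-2: ee|Ee
E/II-3 un I-1×I-2: ee
⇒ E over [I-1,I-2,II-1,II-2,II-3]: 4 consistent
F/I-1 ? ·: ff|Ff|FF
F/I-2 ? ·: ff|Ff|FF
F/II-1 aff I-1×I-2: Ff|FF
F/II-2 aff I-1×I-2: Ff|FF
F/II-3 aff I-1×I-2: Ff|FF
⇒ F over [I-1,I-2,II-1,II-2,II-3]: 29 consistent
W/I-1 aff ·: Ww|WW
W/I-2 un ·: ww
W/II-1 ? I-1×I-2: ww|Ww
W/II-2 aff I-1×I-2: Ww
W/II-3 ? I-1×I-2: ww|Ww
⇒ W over [I-1,I-2,II-1,II-2,II-3]: 5 consistent

II-3 ∈ {ee FF Ww, ee FF ww, ee Ff Ww, ee Ff ww}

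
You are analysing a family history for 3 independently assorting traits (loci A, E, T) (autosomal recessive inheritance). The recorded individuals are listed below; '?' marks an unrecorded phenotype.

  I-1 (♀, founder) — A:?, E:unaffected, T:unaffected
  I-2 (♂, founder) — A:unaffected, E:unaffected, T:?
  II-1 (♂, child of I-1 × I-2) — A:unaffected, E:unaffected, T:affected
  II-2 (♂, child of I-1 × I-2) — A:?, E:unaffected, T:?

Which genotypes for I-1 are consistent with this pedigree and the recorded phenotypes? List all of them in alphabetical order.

A/I-1 ? ·: AA|Aa|aa
A/I-2 un ·: AA|Aa
A/II-1 un I-1×I-2: AA|Aa
A/II-2 ? I-1×I-2: AA|Aa|aa
⇒ A over [I-1,I-2,II-1,II-2]: 18 consistent
E/I-1 un ·: EE|Ee
E/I-2 un ·: EE|Ee
E/II-1 un I-1×I-2: EE|Ee
E/II-2 un I-1×I-2: EE|Ee
⇒ E over [I-1,I-2,II-1,II-2]: 13 consistent
T/I-1 un ·: Tt
T/I-2 ? ·: Tt|tt
T/II-1 aff I-1×I-2: tt
T/II-2 ? I-1×I-2: TT|Tt|tt
⇒ T over [I-1,I-2,II-1,II-2]: 5 consistent

I-1 ∈ {AA EE Tt, AA Ee Tt, Aa EE Tt, Aa Ee Tt, aa EE Tt, aa Ee Tt}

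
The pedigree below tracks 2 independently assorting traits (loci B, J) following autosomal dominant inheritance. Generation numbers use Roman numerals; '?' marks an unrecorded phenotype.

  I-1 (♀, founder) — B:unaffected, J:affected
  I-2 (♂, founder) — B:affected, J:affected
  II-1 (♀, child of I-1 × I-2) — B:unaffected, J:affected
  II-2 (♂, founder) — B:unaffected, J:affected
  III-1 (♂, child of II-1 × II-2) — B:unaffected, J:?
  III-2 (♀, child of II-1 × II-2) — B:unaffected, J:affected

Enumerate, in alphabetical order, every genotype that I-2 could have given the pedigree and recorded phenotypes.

B/I-1 un ·: bb
B/I-2 aff ·: Bb
B/II-1 un I-1×I-2: bb
B/II-2 un ·: bb
B/III-1 un II-1×II-2: bb
B/III-2 un II-1×II-2: bb
⇒ B over [I-1,I-2,II-1,II-2,III-1,III-2]: 1 consistent
J/I-1 aff ·: Jj|JJ
J/I-2 aff ·: Jj|JJ
J/II-1 aff I-1×I-2: Jj|JJ
J/II-2 aff ·: Jj|JJ
J/III-1 ? II-1×II-2: jj|Jj|JJ
J/III-2 aff II-1×II-2: Jj|JJ
⇒ J over [I-1,I-2,II-1,II-2,III-1,III-2]: 50 consistent

I-2 ∈ {Bb JJ, Bb Jj}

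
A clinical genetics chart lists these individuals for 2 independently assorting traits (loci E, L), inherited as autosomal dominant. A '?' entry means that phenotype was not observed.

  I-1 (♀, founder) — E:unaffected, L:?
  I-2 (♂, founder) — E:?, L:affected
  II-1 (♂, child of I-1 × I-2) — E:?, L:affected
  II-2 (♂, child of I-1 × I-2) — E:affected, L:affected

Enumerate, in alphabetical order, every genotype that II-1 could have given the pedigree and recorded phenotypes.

E/I-1 un ·: ee
E/I-2 ? ·: Ee|EE
E/II-1 ? I-1×I-2: ee|Ee
E/II-2 aff I-1×I-2: Ee
⇒ E over [I-1,I-2,II-1,II-2]: 3 consistent
L/I-1 ? ·: ll|Ll|LL
L/I-2 aff ·: Ll|LL
L/II-1 aff I-1×I-2: Ll|LL
L/II-2 aff I-1×I-2: Ll|LL
⇒ L over [I-1,I-2,II-1,II-2]: 15 consistent

II-1 ∈ {Ee LL, Ee Ll, ee LL, ee Ll}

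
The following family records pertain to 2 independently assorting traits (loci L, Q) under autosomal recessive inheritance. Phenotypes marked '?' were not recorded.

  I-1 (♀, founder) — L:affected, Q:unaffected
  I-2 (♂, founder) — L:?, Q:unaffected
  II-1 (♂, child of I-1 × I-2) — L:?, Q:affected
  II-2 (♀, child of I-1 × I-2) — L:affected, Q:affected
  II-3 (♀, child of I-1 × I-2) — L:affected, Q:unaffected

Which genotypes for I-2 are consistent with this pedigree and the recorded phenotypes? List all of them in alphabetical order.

I-2 ∈ {Ll Qq, ll Qq}

L/I-1 aff ·: ll
L/I-2 ? ·: Ll|ll
L/II-1 ? I-1×I-2: Ll|ll
L/II-2 aff I-1×I-2: ll
L/II-3 aff I-1×I-2: ll
⇒ L over [I-1,I-2,II-1,II-2,II-3]: 3 consistent
Q/I-1 un ·: Qq
Q/I-2 un ·: Qq
Q/II-1 aff I-1×I-2: qq
Q/II-2 aff I-1×I-2: qq
Q/II-3 un I-1×I-2: QQ|Qq
⇒ Q over [I-1,I-2,II-1,II-2,II-3]: 2 consistent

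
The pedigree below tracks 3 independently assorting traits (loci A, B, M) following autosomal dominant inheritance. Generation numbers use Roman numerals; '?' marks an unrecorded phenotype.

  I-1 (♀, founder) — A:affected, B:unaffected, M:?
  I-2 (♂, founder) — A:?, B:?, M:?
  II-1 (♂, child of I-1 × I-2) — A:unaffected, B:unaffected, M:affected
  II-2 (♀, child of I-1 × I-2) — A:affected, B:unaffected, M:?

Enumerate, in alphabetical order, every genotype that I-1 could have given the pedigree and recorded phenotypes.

I-1 ∈ {Aa bb MM, Aa bb Mm, Aa bb mm}

A/I-1 aff ·: Aa
A/I-2 ? ·: aa|Aa
A/II-1 un I-1×I-2: aa
A/II-2 aff I-1×I-2: Aa|AA
⇒ A over [I-1,I-2,II-1,II-2]: 3 consistent
B/I-1 un ·: bb
B/I-2 ? ·: bb|Bb
B/II-1 un I-1×I-2: bb
B/II-2 un I-1×I-2: bb
⇒ B over [I-1,I-2,II-1,II-2]: 2 consistent
M/I-1 ? ·: mm|Mm|MM
M/I-2 ? ·: mm|Mm|MM
M/II-1 aff I-1×I-2: Mm|MM
M/II-2 ? I-1×I-2: mm|Mm|MM
⇒ M over [I-1,I-2,II-1,II-2]: 21 consistent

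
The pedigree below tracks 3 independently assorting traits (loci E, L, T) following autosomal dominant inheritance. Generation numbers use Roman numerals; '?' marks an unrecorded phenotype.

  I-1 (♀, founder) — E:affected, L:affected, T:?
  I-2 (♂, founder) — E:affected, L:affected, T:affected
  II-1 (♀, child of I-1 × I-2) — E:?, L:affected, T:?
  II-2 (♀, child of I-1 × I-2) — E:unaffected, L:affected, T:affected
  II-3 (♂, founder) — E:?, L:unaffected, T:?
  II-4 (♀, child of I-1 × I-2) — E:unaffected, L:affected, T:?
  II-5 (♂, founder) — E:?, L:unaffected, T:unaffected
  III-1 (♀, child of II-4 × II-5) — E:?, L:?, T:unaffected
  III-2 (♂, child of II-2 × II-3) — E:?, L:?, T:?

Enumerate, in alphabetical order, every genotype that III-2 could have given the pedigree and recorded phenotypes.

E/I-1 aff ·: Ee
E/I-2 aff ·: Ee
E/II-1 ? I-1×I-2: ee|Ee|EE
E/II-2 un I-1×I-2: ee
E/II-3 ? ·: ee|Ee|EE
E/II-4 un I-1×I-2: ee
E/II-5 ? ·: ee|Ee|EE
E/III-1 ? II-4×II-5: ee|Ee
E/III-2 ? II-2×II-3: ee|Ee
⇒ E over [I-1,I-2,II-1,II-2,II-3,II-4,II-5,III-1,III-2]: 48 consistent
L/I-1 aff ·: Ll|LL
L/I-2 aff ·: Ll|LL
L/II-1 aff I-1×I-2: Ll|LL
L/II-2 aff I-1×I-2: Ll|LL
L/II-3 un ·: ll
L/II-4 aff I-1×I-2: Ll|LL
L/II-5 un ·: ll
L/III-1 ? II-4×II-5: ll|Ll
L/III-2 ? II-2×II-3: ll|Ll
⇒ L over [I-1,I-2,II-1,II-2,II-3,II-4,II-5,III-1,III-2]: 55 consistent
T/I-1 ? ·: tt|Tt|TT
T/I-2 aff ·: Tt|TT
T/II-1 ? I-1×I-2: tt|Tt|TT
T/II-2 aff I-1×I-2: Tt|TT
T/II-3 ? ·: tt|Tt|TT
T/II-4 ? I-1×I-2: tt|Tt
T/II-5 un ·: tt
T/III-1 un II-4×II-5: tt
T/III-2 ? II-2×II-3: tt|Tt|TT
⇒ T over [I-1,I-2,II-1,II-2,II-3,II-4,II-5,III-1,III-2]: 145 consistent

III-2 ∈ {Ee Ll TT, Ee Ll Tt, Ee Ll tt, Ee ll TT, Ee ll Tt, Ee ll tt, ee Ll TT, ee Ll Tt, ee Ll tt, ee ll TT, ee ll Tt, ee ll tt}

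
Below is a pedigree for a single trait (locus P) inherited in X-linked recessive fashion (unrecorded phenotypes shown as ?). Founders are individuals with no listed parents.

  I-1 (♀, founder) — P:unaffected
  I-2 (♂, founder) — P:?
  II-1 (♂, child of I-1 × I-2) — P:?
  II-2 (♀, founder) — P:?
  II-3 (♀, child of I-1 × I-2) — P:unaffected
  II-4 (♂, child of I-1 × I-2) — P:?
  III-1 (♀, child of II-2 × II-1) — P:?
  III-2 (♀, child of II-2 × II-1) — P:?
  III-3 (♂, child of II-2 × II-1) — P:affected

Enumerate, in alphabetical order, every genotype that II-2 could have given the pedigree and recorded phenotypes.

II-2 ∈ {X^PX^p, X^pX^p}

P/I-1 un ·: X^PX^P|X^PX^p
P/I-2 ? ·: X^PY|X^pY
P/II-1 ? I-1×I-2: X^PY|X^pY
P/II-2 ? ·: X^PX^p|X^pX^p
P/II-3 un I-1×I-2: X^PX^P|X^PX^p
P/II-4 ? I-1×I-2: X^PY|X^pY
P/III-1 ? II-2×II-1: X^PX^P|X^PX^p|X^pX^p
P/III-2 ? II-2×II-1: X^PX^P|X^PX^p|X^pX^p
P/III-3 aff II-2×II-1: X^pY
⇒ P over [I-1,I-2,II-1,II-2,II-3,II-4,III-1,III-2,III-3]: 70 consistent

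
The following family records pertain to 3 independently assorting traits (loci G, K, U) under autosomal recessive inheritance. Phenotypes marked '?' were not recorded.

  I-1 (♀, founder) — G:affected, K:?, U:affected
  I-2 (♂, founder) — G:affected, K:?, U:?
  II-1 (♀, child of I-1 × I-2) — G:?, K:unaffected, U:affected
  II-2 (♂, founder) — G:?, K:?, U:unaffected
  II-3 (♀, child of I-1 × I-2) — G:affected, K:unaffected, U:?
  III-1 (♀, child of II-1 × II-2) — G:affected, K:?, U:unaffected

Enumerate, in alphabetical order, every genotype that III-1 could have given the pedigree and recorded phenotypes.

III-1 ∈ {gg KK Uu, gg Kk Uu, gg kk Uu}

G/I-1 aff ·: gg
G/I-2 aff ·: gg
G/II-1 ? I-1×I-2: gg
G/II-2 ? ·: Gg|gg
G/II-3 aff I-1×I-2: gg
G/III-1 aff II-1×II-2: gg
⇒ G over [I-1,I-2,II-1,II-2,II-3,III-1]: 2 consistent
K/I-1 ? ·: KK|Kk|kk
K/I-2 ? ·: KK|Kk|kk
K/II-1 un I-1×I-2: KK|Kk
K/II-2 ? ·: KK|Kk|kk
K/II-3 un I-1×I-2: KK|Kk
K/III-1 ? II-1×II-2: KK|Kk|kk
⇒ K over [I-1,I-2,II-1,II-2,II-3,III-1]: 98 consistent
U/I-1 aff ·: uu
U/I-2 ? ·: Uu|uu
U/II-1 aff I-1×I-2: uu
U/II-2 un ·: UU|Uu
U/II-3 ? I-1×I-2: Uu|uu
U/III-1 un II-1×II-2: Uu
⇒ U over [I-1,I-2,II-1,II-2,II-3,III-1]: 6 consistent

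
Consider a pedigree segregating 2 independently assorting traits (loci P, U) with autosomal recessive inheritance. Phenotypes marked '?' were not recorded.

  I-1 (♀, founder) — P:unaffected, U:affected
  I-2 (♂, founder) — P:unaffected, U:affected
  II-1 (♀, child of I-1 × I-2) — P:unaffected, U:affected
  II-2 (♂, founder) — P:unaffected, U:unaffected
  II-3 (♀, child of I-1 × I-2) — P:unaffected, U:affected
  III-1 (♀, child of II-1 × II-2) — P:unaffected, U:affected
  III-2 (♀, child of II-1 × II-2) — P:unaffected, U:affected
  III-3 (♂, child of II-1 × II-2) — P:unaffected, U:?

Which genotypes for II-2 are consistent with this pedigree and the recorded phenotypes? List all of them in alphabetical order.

P/I-1 un ·: PP|Pp
P/I-2 un ·: PP|Pp
P/II-1 un I-1×I-2: PP|Pp
P/II-2 un ·: PP|Pp
P/II-3 un I-1×I-2: PP|Pp
P/III-1 un II-1×II-2: PP|Pp
P/III-2 un II-1×II-2: PP|Pp
P/III-3 un II-1×II-2: PP|Pp
⇒ P over [I-1,I-2,II-1,II-2,II-3,III-1,III-2,III-3]: 159 consistent
U/I-1 aff ·: uu
U/I-2 aff ·: uu
U/II-1 aff I-1×I-2: uu
U/II-2 un ·: Uu
U/II-3 aff I-1×I-2: uu
U/III-1 aff II-1×II-2: uu
U/III-2 aff II-1×II-2: uu
U/III-3 ? II-1×II-2: Uu|uu
⇒ U over [I-1,I-2,II-1,II-2,II-3,III-1,III-2,III-3]: 2 consistent

II-2 ∈ {PP Uu, Pp Uu}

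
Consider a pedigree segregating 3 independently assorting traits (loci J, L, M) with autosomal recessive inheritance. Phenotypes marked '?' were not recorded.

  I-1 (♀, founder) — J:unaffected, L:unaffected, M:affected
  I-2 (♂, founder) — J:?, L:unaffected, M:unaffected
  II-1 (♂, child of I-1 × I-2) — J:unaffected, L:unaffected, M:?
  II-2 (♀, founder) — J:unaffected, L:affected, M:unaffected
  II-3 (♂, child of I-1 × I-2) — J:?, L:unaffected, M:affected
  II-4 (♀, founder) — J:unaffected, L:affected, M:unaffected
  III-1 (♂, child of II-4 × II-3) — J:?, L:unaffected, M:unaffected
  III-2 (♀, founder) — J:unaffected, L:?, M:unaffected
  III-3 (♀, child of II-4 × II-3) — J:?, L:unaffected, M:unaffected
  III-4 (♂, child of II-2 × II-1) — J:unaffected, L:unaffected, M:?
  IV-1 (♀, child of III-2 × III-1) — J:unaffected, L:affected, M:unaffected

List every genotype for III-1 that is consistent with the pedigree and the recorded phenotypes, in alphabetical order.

III-1 ∈ {JJ Ll Mm, Jj Ll Mm, jj Ll Mm}

J/I-1 un ·: JJ|Jj
J/I-2 ? ·: JJ|Jj|jj
J/II-1 un I-1×I-2: JJ|Jj
J/II-2 un ·: JJ|Jj
J/II-3 ? I-1×I-2: JJ|Jj|jj
J/II-4 un ·: JJ|Jj
J/III-1 ? II-4×II-3: JJ|Jj|jj
J/III-2 un ·: JJ|Jj
J/III-3 ? II-4×II-3: JJ|Jj|jj
J/III-4 un II-2×II-1: JJ|Jj
J/IV-1 un III-2×III-1: JJ|Jj
⇒ J over [I-1,I-2,II-1,II-2,II-3,II-4,III-1,III-2,III-3,III-4,IV-1]: 1773 consistent
L/I-1 un ·: LL|Ll
L/I-2 un ·: LL|Ll
L/II-1 un I-1×I-2: LL|Ll
L/II-2 aff ·: ll
L/II-3 un I-1×I-2: LL|Ll
L/II-4 aff ·: ll
L/III-1 un II-4×II-3: Ll
L/III-2 ? ·: Ll|ll
L/III-3 un II-4×II-3: Ll
L/III-4 un II-2×II-1: Ll
L/IV-1 aff III-2×III-1: ll
⇒ L over [I-1,I-2,II-1,II-2,II-3,II-4,III-1,III-2,III-3,III-4,IV-1]: 26 consistent
M/I-1 aff ·: mm
M/I-2 un ·: Mm
M/II-1 ? I-1×I-2: Mm|mm
M/II-2 un ·: MM|Mm
M/II-3 aff I-1×I-2: mm
M/II-4 un ·: MM|Mm
M/III-1 un II-4×II-3: Mm
M/III-2 un ·: MM|Mm
M/III-3 un II-4×II-3: Mm
M/III-4 ? II-2×II-1: MM|Mm|mm
M/IV-1 un III-2×III-1: MM|Mm
⇒ M over [I-1,I-2,II-1,II-2,II-3,II-4,III-1,III-2,III-3,III-4,IV-1]: 64 consistent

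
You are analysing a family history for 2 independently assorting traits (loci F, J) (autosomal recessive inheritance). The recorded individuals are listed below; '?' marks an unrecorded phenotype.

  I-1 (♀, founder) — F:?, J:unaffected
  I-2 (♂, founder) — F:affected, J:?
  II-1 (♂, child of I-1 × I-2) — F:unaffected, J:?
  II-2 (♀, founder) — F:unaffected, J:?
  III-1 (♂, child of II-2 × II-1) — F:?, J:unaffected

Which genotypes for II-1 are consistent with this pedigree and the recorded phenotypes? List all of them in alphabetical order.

F/I-1 ? ·: FF|Ff
F/I-2 aff ·: ff
F/II-1 un I-1×I-2: Ff
F/II-2 un ·: FF|Ff
F/III-1 ? II-2×II-1: FF|Ff|ff
⇒ F over [I-1,I-2,II-1,II-2,III-1]: 10 consistent
J/I-1 un ·: JJ|Jj
J/I-2 ? ·: JJ|Jj|jj
J/II-1 ? I-1×I-2: JJ|Jj|jj
J/II-2 ? ·: JJ|Jj|jj
J/III-1 un II-2×II-1: JJ|Jj
⇒ J over [I-1,I-2,II-1,II-2,III-1]: 45 consistent

II-1 ∈ {Ff JJ, Ff Jj, Ff jj}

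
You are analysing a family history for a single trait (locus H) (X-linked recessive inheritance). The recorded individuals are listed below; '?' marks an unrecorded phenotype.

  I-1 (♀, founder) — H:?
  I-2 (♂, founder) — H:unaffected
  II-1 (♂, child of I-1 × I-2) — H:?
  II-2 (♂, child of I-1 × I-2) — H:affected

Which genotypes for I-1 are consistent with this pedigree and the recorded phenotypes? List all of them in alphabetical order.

H/I-1 ? ·: X^HX^h|X^hX^h
H/I-2 un ·: X^HY
H/II-1 ? I-1×I-2: X^HY|X^hY
H/II-2 aff I-1×I-2: X^hY
⇒ H over [I-1,I-2,II-1,II-2]: 3 consistent

I-1 ∈ {X^HX^h, X^hX^h}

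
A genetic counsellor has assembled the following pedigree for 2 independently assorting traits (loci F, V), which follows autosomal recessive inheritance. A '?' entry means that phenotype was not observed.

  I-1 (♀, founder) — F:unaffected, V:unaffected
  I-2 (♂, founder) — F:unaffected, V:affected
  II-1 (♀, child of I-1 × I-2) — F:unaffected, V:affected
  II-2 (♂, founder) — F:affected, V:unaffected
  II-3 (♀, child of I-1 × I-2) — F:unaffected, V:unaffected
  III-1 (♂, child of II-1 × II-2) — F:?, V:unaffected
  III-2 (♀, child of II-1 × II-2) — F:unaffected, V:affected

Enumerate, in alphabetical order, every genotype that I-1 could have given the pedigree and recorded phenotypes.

I-1 ∈ {FF Vv, Ff Vv}

F/I-1 un ·: FF|Ff
F/I-2 un ·: FF|Ff
F/II-1 un I-1×I-2: FF|Ff
F/II-2 aff ·: ff
F/II-3 un I-1×I-2: FF|Ff
F/III-1 ? II-1×II-2: Ff|ff
F/III-2 un II-1×II-2: Ff
⇒ F over [I-1,I-2,II-1,II-2,II-3,III-1,III-2]: 19 consistent
V/I-1 un ·: Vv
V/I-2 aff ·: vv
V/II-1 aff I-1×I-2: vv
V/II-2 un ·: Vv
V/II-3 un I-1×I-2: Vv
V/III-1 un II-1×II-2: Vv
V/III-2 aff II-1×II-2: vv
⇒ V over [I-1,I-2,II-1,II-2,II-3,III-1,III-2]: 1 consistent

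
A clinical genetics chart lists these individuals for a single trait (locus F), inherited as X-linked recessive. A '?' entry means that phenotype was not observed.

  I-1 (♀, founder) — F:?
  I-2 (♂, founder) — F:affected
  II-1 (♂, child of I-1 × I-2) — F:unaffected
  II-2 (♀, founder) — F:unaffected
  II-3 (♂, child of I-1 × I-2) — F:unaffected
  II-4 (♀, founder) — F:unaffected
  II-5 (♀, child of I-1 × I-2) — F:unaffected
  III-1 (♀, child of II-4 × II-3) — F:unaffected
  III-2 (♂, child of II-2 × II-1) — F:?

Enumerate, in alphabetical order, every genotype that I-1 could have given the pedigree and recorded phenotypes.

F/I-1 ? ·: X^FX^F|X^FX^f
F/I-2 aff ·: X^fY
F/II-1 un I-1×I-2: X^FY
F/II-2 un ·: X^FX^F|X^FX^f
F/II-3 un I-1×I-2: X^FY
F/II-4 un ·: X^FX^F|X^FX^f
F/II-5 un I-1×I-2: X^FX^f
F/III-1 un II-4×II-3: X^FX^F|X^FX^f
F/III-2 ? II-2×II-1: X^FY|X^fY
⇒ F over [I-1,I-2,II-1,II-2,II-3,II-4,II-5,III-1,III-2]: 18 consistent

I-1 ∈ {X^FX^F, X^FX^f}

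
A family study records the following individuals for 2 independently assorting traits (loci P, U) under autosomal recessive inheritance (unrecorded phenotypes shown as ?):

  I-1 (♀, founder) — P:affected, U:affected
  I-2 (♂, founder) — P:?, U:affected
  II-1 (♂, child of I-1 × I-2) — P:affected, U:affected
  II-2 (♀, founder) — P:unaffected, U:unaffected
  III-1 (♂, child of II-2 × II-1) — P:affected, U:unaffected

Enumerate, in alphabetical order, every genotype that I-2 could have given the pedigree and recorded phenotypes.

I-2 ∈ {Pp uu, pp uu}

P/I-1 aff ·: pp
P/I-2 ? ·: Pp|pp
P/II-1 aff I-1×I-2: pp
P/II-2 un ·: Pp
P/III-1 aff II-2×II-1: pp
⇒ P over [I-1,I-2,II-1,II-2,III-1]: 2 consistent
U/I-1 aff ·: uu
U/I-2 aff ·: uu
U/II-1 aff I-1×I-2: uu
U/II-2 un ·: UU|Uu
U/III-1 un II-2×II-1: Uu
⇒ U over [I-1,I-2,II-1,II-2,III-1]: 2 consistent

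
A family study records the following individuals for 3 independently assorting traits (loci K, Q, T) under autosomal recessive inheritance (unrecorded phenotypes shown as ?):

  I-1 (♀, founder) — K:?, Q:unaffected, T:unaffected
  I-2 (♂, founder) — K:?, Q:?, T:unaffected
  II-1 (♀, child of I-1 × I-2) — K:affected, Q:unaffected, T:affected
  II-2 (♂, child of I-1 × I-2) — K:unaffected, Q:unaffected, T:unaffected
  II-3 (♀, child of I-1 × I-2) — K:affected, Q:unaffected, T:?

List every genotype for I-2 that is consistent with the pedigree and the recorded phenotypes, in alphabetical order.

K/I-1 ? ·: Kk|kk
K/I-2 ? ·: Kk|kk
K/II-1 aff I-1×I-2: kk
K/II-2 un I-1×I-2: KK|Kk
K/II-3 aff I-1×I-2: kk
⇒ K over [I-1,I-2,II-1,II-2,II-3]: 4 consistent
Q/I-1 un ·: QQ|Qq
Q/I-2 ? ·: QQ|Qq|qq
Q/II-1 un I-1×I-2: QQ|Qq
Q/II-2 un I-1×I-2: QQ|Qq
Q/II-3 un I-1×I-2: QQ|Qq
⇒ Q over [I-1,I-2,II-1,II-2,II-3]: 27 consistent
T/I-1 un ·: Tt
T/I-2 un ·: Tt
T/II-1 aff I-1×I-2: tt
T/II-2 un I-1×I-2: TT|Tt
T/II-3 ? I-1×I-2: TT|Tt|tt
⇒ T over [I-1,I-2,II-1,II-2,II-3]: 6 consistent

I-2 ∈ {Kk QQ Tt, Kk Qq Tt, Kk qq Tt, kk QQ Tt, kk Qq Tt, kk qq Tt}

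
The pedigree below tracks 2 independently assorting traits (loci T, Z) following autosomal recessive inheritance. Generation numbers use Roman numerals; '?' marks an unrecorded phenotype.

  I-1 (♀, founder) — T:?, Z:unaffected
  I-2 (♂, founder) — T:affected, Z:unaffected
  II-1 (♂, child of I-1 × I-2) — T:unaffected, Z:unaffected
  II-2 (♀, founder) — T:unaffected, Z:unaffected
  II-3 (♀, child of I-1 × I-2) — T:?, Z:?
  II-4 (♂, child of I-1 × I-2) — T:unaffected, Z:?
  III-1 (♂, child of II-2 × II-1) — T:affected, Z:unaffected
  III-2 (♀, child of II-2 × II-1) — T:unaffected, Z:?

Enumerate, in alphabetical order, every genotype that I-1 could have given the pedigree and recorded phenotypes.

T/I-1 ? ·: TT|Tt
T/I-2 aff ·: tt
T/II-1 un I-1×I-2: Tt
T/II-2 un ·: Tt
T/II-3 ? I-1×I-2: Tt|tt
T/II-4 un I-1×I-2: Tt
T/III-1 aff II-2×II-1: tt
T/III-2 un II-2×II-1: TT|Tt
⇒ T over [I-1,I-2,II-1,II-2,II-3,II-4,III-1,III-2]: 6 consistent
Z/I-1 un ·: ZZ|Zz
Z/I-2 un ·: ZZ|Zz
Z/II-1 un I-1×I-2: ZZ|Zz
Z/II-2 un ·: ZZ|Zz
Z/II-3 ? I-1×I-2: ZZ|Zz|zz
Z/II-4 ? I-1×I-2: ZZ|Zz|zz
Z/III-1 un II-2×II-1: ZZ|Zz
Z/III-2 ? II-2×II-1: ZZ|Zz|zz
⇒ Z over [I-1,I-2,II-1,II-2,II-3,II-4,III-1,III-2]: 260 consistent

I-1 ∈ {TT ZZ, TT Zz, Tt ZZ, Tt Zz}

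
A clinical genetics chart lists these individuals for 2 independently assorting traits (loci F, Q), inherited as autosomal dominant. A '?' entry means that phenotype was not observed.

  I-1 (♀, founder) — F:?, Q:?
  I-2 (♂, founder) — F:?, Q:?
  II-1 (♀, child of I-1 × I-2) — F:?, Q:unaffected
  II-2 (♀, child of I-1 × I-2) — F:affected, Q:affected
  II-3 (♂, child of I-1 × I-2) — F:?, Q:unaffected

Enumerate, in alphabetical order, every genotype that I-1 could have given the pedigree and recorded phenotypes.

I-1 ∈ {FF Qq, FF qq, Ff Qq, Ff qq, ff Qq, ff qq}

F/I-1 ? ·: ff|Ff|FF
F/I-2 ? ·: ff|Ff|FF
F/II-1 ? I-1×I-2: ff|Ff|FF
F/II-2 aff I-1×I-2: Ff|FF
F/II-3 ? I-1×I-2: ff|Ff|FF
⇒ F over [I-1,I-2,II-1,II-2,II-3]: 45 consistent
Q/I-1 ? ·: qq|Qq
Q/I-2 ? ·: qq|Qq
Q/II-1 un I-1×I-2: qq
Q/II-2 aff I-1×I-2: Qq|QQ
Q/II-3 un I-1×I-2: qq
⇒ Q over [I-1,I-2,II-1,II-2,II-3]: 4 consistent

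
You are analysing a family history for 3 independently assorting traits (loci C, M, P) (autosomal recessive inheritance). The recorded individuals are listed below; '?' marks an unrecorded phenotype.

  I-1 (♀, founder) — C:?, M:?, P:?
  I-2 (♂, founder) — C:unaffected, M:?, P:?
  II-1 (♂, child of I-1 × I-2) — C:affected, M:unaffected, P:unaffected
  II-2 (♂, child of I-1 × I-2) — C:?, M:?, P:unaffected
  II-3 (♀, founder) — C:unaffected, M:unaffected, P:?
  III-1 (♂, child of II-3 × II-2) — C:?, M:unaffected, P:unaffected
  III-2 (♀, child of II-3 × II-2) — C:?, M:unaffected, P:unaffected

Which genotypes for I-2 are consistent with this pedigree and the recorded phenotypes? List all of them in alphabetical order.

C/I-1 ? ·: Cc|cc
C/I-2 un ·: Cc
C/II-1 aff I-1×I-2: cc
C/II-2 ? I-1×I-2: CC|Cc|cc
C/II-3 un ·: CC|Cc
C/III-1 ? II-3×II-2: CC|Cc|cc
C/III-2 ? II-3×II-2: CC|Cc|cc
⇒ C over [I-1,I-2,II-1,II-2,II-3,III-1,III-2]: 41 consistent
M/I-1 ? ·: MM|Mm|mm
M/I-2 ? ·: MM|Mm|mm
M/II-1 un I-1×I-2: MM|Mm
M/II-2 ? I-1×I-2: MM|Mm|mm
M/II-3 un ·: MM|Mm
M/III-1 un II-3×II-2: MM|Mm
M/III-2 un II-3×II-2: MM|Mm
⇒ M over [I-1,I-2,II-1,II-2,II-3,III-1,III-2]: 123 consistent
P/I-1 ? ·: PP|Pp|pp
P/I-2 ? ·: PP|Pp|pp
P/II-1 un I-1×I-2: PP|Pp
P/II-2 un I-1×I-2: PP|Pp
P/II-3 ? ·: PP|Pp|pp
P/III-1 un II-3×II-2: PP|Pp
P/III-2 un II-3×II-2: PP|Pp
⇒ P over [I-1,I-2,II-1,II-2,II-3,III-1,III-2]: 132 consistent

I-2 ∈ {Cc MM PP, Cc MM Pp, Cc MM pp, Cc Mm PP, Cc Mm Pp, Cc Mm pp, Cc mm PP, Cc mm Pp, Cc mm pp}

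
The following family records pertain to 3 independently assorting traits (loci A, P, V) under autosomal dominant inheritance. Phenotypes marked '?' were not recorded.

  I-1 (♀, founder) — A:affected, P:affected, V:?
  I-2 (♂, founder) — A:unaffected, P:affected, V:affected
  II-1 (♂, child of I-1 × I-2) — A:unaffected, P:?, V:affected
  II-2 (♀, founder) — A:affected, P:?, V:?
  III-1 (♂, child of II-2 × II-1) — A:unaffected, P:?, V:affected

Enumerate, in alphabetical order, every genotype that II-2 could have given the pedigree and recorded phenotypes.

A/I-1 aff ·: Aa
A/I-2 un ·: aa
A/II-1 un I-1×I-2: aa
A/II-2 aff ·: Aa
A/III-1 un II-2×II-1: aa
⇒ A over [I-1,I-2,II-1,II-2,III-1]: 1 consistent
P/I-1 aff ·: Pp|PP
P/I-2 aff ·: Pp|PP
P/II-1 ? I-1×I-2: pp|Pp|PP
P/II-2 ? ·: pp|Pp|PP
P/III-1 ? II-2×II-1: pp|Pp|PP
⇒ P over [I-1,I-2,II-1,II-2,III-1]: 41 consistent
V/I-1 ? ·: vv|Vv|VV
V/I-2 aff ·: Vv|VV
V/II-1 aff I-1×I-2: Vv|VV
V/II-2 ? ·: vv|Vv|VV
V/III-1 aff II-2×II-1: Vv|VV
⇒ V over [I-1,I-2,II-1,II-2,III-1]: 41 consistent

II-2 ∈ {Aa PP VV, Aa PP Vv, Aa PP vv, Aa Pp VV, Aa Pp Vv, Aa Pp vv, Aa pp VV, Aa pp Vv, Aa pp vv}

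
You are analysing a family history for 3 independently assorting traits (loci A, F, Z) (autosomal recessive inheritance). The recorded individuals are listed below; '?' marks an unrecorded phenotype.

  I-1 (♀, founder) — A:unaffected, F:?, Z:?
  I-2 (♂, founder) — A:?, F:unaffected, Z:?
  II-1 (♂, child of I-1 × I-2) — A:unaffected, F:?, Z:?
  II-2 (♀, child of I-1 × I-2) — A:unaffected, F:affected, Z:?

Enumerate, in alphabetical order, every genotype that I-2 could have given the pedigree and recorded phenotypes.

I-2 ∈ {AA Ff ZZ, AA Ff Zz, AA Ff zz, Aa Ff ZZ, Aa Ff Zz, Aa Ff zz, aa Ff ZZ, aa Ff Zz, aa Ff zz}

A/I-1 un ·: AA|Aa
A/I-2 ? ·: AA|Aa|aa
A/II-1 un I-1×I-2: AA|Aa
A/II-2 un I-1×I-2: AA|Aa
⇒ A over [I-1,I-2,II-1,II-2]: 15 consistent
F/I-1 ? ·: Ff|ff
F/I-2 un ·: Ff
F/II-1 ? I-1×I-2: FF|Ff|ff
F/II-2 aff I-1×I-2: ff
⇒ F over [I-1,I-2,II-1,II-2]: 5 consistent
Z/I-1 ? ·: ZZ|Zz|zz
Z/I-2 ? ·: ZZ|Zz|zz
Z/II-1 ? I-1×I-2: ZZ|Zz|zz
Z/II-2 ? I-1×I-2: ZZ|Zz|zz
⇒ Z over [I-1,I-2,II-1,II-2]: 29 consistent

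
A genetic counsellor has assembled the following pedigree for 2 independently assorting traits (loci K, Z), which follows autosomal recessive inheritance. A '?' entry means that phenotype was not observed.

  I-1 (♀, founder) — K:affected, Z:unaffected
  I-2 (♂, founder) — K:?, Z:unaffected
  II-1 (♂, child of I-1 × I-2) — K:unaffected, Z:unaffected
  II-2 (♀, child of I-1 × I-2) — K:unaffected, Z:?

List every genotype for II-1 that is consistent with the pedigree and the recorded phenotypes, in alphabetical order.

II-1 ∈ {Kk ZZ, Kk Zz}

K/I-1 aff ·: kk
K/I-2 ? ·: KK|Kk
K/II-1 un I-1×I-2: Kk
K/II-2 un I-1×I-2: Kk
⇒ K over [I-1,I-2,II-1,II-2]: 2 consistent
Z/I-1 un ·: ZZ|Zz
Z/I-2 un ·: ZZ|Zz
Z/II-1 un I-1×I-2: ZZ|Zz
Z/II-2 ? I-1×I-2: ZZ|Zz|zz
⇒ Z over [I-1,I-2,II-1,II-2]: 15 consistent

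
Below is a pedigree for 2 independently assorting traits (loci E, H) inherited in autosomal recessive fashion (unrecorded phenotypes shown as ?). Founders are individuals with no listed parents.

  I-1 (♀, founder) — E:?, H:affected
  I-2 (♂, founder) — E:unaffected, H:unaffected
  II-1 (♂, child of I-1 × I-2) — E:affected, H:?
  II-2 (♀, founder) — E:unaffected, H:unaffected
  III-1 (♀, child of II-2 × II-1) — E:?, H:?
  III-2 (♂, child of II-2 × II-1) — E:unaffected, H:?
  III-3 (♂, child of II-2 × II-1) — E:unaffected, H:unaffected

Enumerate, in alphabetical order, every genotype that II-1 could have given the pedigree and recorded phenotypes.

E/I-1 ? ·: Ee|ee
E/I-2 un ·: Ee
E/II-1 aff I-1×I-2: ee
E/II-2 un ·: EE|Ee
E/III-1 ? II-2×II-1: Ee|ee
E/III-2 un II-2×II-1: Ee
E/III-3 un II-2×II-1: Ee
⇒ E over [I-1,I-2,II-1,II-2,III-1,III-2,III-3]: 6 consistent
H/I-1 aff ·: hh
H/I-2 un ·: HH|Hh
H/II-1 ? I-1×I-2: Hh|hh
H/II-2 un ·: HH|Hh
H/III-1 ? II-2×II-1: HH|Hh|hh
H/III-2 ? II-2×II-1: HH|Hh|hh
H/III-3 un II-2×II-1: HH|Hh
⇒ H over [I-1,I-2,II-1,II-2,III-1,III-2,III-3]: 57 consistent

II-1 ∈ {ee Hh, ee hh}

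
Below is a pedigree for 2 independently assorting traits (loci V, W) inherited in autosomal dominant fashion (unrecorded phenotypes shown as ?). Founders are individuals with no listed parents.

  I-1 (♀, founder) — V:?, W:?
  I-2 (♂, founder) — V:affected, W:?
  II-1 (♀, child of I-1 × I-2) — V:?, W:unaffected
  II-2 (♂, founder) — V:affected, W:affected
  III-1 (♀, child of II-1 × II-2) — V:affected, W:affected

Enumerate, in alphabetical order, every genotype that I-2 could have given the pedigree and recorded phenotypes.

I-2 ∈ {VV Ww, VV ww, Vv Ww, Vv ww}

V/I-1 ? ·: vv|Vv|VV
V/I-2 aff ·: Vv|VV
V/II-1 ? I-1×I-2: vv|Vv|VV
V/II-2 aff ·: Vv|VV
V/III-1 aff II-1×II-2: Vv|VV
⇒ V over [I-1,I-2,II-1,II-2,III-1]: 36 consistent
W/I-1 ? ·: ww|Ww
W/I-2 ? ·: ww|Ww
W/II-1 un I-1×I-2: ww
W/II-2 aff ·: Ww|WW
W/III-1 aff II-1×II-2: Ww
⇒ W over [I-1,I-2,II-1,II-2,III-1]: 8 consistent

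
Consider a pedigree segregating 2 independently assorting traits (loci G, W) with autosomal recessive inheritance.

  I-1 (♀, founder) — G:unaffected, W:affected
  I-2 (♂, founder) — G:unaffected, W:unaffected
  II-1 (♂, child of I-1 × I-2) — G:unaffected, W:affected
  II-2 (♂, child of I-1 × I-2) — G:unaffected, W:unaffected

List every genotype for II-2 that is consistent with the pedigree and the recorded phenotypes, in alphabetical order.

G/I-1 un ·: GG|Gg
G/I-2 un ·: GG|Gg
G/II-1 un I-1×I-2: GG|Gg
G/II-2 un I-1×I-2: GG|Gg
⇒ G over [I-1,I-2,II-1,II-2]: 13 consistent
W/I-1 aff ·: ww
W/I-2 un ·: Ww
W/II-1 aff I-1×I-2: ww
W/II-2 un I-1×I-2: Ww
⇒ W over [I-1,I-2,II-1,II-2]: 1 consistent

II-2 ∈ {GG Ww, Gg Ww}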